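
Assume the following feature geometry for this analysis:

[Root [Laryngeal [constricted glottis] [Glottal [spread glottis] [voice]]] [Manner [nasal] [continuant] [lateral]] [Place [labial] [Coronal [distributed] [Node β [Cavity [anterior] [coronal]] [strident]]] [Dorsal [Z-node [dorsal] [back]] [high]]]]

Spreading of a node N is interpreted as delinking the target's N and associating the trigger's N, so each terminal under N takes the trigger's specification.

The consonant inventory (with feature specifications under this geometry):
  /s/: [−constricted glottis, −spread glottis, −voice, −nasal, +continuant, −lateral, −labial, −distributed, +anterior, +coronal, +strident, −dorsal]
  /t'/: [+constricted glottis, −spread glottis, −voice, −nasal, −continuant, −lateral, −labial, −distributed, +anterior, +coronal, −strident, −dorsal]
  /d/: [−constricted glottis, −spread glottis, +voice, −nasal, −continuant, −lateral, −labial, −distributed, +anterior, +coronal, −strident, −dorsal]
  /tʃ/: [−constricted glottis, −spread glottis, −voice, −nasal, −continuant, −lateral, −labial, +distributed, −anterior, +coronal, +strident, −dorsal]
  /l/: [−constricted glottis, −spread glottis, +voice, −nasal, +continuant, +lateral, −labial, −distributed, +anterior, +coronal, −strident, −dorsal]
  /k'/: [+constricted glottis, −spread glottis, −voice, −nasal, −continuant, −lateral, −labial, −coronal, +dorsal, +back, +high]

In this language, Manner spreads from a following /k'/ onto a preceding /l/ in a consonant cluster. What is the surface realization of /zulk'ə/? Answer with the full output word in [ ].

[zudk'ə]

Terminals under Manner in this geometry: [nasal], [continuant], [lateral].
Spreading Manner from /k'/ onto /l/ replaces those values with /k'/'s: [−nasal], [−continuant], [−lateral]. Features outside Manner ([constricted glottis], [spread glottis], [voice], …) stay as in /l/.
Among the inventory, only /d/ has exactly this specification, giving the surface form [zudk'ə].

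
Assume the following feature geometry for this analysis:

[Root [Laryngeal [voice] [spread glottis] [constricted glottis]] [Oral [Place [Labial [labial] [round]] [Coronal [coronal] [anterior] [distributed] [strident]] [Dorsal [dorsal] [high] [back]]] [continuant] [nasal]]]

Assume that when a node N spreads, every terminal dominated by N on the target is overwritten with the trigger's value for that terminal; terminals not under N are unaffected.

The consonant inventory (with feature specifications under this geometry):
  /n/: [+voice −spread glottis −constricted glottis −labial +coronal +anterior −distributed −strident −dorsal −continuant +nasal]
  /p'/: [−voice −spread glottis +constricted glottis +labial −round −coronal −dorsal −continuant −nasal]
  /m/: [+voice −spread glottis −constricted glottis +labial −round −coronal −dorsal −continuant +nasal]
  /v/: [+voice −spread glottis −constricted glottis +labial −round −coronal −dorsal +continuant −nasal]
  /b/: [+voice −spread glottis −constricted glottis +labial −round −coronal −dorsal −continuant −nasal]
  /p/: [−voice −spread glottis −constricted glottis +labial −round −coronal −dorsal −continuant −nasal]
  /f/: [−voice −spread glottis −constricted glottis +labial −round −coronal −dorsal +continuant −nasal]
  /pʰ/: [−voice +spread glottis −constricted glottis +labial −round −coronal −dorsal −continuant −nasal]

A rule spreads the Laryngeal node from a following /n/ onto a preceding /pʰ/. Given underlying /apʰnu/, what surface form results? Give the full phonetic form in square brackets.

[abnu]

Terminals under Laryngeal in this geometry: [voice], [spread glottis], [constricted glottis].
Spreading Laryngeal from /n/ onto /pʰ/ replaces those values with /n/'s: [+voice], [−spread glottis], [−constricted glottis]. Features outside Laryngeal ([labial], [round], [coronal], …) stay as in /pʰ/.
Among the inventory, only /b/ has exactly this specification, giving the surface form [abnu].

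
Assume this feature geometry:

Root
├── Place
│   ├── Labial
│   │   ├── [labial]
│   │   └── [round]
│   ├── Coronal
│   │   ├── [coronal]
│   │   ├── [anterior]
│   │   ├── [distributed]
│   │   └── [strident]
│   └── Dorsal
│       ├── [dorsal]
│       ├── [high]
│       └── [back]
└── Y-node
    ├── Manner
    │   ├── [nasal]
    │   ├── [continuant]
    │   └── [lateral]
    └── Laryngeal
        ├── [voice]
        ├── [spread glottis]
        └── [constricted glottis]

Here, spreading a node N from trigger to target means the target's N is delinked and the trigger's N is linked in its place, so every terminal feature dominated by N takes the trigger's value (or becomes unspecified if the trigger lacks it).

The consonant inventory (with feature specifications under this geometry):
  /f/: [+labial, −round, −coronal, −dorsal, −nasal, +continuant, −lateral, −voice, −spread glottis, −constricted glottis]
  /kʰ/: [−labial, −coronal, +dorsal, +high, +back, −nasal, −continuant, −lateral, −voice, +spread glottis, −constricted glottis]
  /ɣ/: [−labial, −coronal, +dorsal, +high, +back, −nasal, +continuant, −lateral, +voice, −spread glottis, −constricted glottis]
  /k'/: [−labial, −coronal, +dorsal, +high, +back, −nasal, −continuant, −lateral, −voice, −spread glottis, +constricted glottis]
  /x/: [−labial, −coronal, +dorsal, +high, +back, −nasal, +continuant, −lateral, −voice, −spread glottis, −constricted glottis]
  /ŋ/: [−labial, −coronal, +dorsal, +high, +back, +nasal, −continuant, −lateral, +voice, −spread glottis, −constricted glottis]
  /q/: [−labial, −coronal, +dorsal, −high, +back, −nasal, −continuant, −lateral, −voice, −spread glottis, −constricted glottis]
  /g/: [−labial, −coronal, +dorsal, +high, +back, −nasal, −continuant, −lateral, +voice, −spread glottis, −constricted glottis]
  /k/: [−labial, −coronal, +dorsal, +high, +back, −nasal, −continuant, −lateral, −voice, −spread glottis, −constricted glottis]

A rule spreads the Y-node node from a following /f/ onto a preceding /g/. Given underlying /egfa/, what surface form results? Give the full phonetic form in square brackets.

[exfa]

Terminals under Y-node in this geometry: [nasal], [continuant], [lateral], [voice], [spread glottis], [constricted glottis].
The target acquires /f/'s values for everything under Y-node — [−nasal], [+continuant], [−lateral], [−voice], [−spread glottis], [−constricted glottis] — while keeping its own [labial], [coronal], [dorsal], ….
This feature bundle is that of [x], so /egfa/ surfaces as [exfa].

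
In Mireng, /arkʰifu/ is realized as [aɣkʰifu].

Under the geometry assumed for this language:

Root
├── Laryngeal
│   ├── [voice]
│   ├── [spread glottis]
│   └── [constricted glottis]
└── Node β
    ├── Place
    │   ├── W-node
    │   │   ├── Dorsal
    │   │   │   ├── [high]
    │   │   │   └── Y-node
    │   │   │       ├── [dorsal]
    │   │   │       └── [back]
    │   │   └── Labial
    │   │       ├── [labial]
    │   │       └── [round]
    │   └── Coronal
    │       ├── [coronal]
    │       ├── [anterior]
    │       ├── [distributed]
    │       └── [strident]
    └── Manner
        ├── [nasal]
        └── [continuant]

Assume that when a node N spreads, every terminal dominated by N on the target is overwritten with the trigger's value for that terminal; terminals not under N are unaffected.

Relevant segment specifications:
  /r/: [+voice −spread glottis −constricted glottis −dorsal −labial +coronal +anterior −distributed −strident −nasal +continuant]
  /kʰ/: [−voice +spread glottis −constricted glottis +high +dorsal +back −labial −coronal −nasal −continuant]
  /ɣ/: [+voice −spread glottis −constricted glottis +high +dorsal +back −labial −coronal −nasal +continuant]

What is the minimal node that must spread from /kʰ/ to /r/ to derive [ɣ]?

Place

The alternation /r/ → [ɣ] changes [coronal], [anterior], [distributed], [strident], [dorsal], [high], [back] and nothing else.
The smallest constituent containing every changed terminal is Place — each of its daughters lacks at least one of the affected features.
If Place spreads, every terminal under it takes /kʰ/'s value, producing [ɣ] as observed.
Since [continuant] is preserved even though /kʰ/ disagrees there, no node above Place spread.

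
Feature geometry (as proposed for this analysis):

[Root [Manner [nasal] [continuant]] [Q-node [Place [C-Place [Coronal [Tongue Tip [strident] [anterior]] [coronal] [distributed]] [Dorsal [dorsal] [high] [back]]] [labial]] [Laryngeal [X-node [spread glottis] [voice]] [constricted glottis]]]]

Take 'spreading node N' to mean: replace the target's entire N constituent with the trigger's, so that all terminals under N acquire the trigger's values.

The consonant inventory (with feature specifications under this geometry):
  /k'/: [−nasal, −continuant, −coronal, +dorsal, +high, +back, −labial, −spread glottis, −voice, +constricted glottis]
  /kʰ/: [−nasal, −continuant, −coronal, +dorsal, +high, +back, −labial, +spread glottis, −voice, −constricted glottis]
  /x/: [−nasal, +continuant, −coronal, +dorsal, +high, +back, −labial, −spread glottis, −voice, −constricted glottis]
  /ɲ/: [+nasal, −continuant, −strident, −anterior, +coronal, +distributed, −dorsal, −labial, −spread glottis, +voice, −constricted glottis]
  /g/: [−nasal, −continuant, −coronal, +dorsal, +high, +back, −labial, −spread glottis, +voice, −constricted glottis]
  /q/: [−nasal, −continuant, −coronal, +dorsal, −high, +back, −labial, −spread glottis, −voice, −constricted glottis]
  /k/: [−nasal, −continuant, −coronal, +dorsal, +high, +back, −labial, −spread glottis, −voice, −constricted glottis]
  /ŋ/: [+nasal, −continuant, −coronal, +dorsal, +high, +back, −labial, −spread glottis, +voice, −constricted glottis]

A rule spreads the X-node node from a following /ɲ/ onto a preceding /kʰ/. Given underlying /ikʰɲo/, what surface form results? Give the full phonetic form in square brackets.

X-node immediately or transitively dominates [spread glottis], [voice].
Spreading X-node from /ɲ/ onto /kʰ/ replaces those values with /ɲ/'s: [−spread glottis], [+voice]. Features outside X-node ([nasal], [continuant], [coronal], …) stay as in /kʰ/.
The resulting bundle matches /g/ in the inventory; substituting it for /kʰ/ gives [igɲo].

[igɲo]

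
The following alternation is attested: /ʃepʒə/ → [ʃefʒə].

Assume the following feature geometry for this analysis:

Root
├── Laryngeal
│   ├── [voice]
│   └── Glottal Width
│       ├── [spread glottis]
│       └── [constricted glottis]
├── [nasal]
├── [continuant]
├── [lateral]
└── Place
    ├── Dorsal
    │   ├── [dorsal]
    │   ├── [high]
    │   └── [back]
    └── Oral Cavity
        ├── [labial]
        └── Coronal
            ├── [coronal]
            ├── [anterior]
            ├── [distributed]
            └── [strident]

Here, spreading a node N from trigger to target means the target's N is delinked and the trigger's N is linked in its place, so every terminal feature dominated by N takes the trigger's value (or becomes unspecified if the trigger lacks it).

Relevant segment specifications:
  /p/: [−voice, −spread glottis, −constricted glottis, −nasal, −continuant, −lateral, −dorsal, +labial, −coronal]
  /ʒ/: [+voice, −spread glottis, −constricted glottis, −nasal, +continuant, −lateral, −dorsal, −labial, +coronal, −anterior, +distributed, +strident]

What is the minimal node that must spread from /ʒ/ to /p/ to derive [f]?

Comparing /p/ with its surface form [f], the only feature that changes is [continuant].
Only a single terminal changes, and /ʒ/ supplies the new value, so [continuant] itself is the minimal spreading constituent.
[voice], [coronal] — on which /ʒ/ differs from /p/ — are unchanged, so Root cannot have spread; the constituent is no larger than [continuant].

[continuant]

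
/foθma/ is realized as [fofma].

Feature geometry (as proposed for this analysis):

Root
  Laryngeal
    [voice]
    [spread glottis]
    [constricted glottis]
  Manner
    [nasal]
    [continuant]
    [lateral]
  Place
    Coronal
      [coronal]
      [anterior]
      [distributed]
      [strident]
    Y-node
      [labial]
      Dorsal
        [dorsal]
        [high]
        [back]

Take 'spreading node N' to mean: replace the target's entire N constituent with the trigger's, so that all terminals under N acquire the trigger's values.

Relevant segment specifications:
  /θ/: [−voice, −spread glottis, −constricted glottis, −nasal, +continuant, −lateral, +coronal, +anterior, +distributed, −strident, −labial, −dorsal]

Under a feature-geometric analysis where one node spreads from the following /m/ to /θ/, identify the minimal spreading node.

Place

Feature comparison: [labial], [coronal], [anterior], [distributed], [strident] differ between /θ/ and [f]; the remaining terminals match.
In this geometry the lowest node dominating all of them is Place: every daughter of Place dominates only a proper subset, so no lower node suffices.
Delinking /θ/'s Place and associating /m/'s Place gives precisely the feature bundle of [f].
[voice], [nasal] — on which /m/ differs from /θ/ — are unchanged, so Root cannot have spread; the constituent is no larger than Place.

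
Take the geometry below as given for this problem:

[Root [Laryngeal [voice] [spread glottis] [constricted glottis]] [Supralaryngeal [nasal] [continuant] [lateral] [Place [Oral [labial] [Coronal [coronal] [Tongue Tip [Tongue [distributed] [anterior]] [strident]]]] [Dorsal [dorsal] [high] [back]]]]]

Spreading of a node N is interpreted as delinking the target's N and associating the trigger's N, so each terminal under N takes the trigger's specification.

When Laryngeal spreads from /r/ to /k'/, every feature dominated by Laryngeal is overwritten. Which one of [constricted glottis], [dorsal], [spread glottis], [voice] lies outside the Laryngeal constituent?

[dorsal]

Under this geometry, Laryngeal contains [voice], [spread glottis], [constricted glottis].
Spreading Laryngeal replaces [constricted glottis], [spread glottis], [voice] with the trigger's values, since each sits inside the Laryngeal constituent.
But [dorsal] is a dependent of Dorsal, outside Laryngeal; it is therefore untouched by the spreading.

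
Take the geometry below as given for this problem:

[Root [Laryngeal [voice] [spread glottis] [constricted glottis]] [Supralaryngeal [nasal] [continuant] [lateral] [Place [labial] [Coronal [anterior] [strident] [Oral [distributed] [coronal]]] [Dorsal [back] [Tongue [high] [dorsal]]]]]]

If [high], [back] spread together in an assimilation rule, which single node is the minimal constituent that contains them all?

Dorsal

[high] is immediately dominated by Tongue.
[back] is immediately dominated by Dorsal.
The listed terminals split across distinct daughters of Dorsal, so Dorsal itself is the smallest node containing them all.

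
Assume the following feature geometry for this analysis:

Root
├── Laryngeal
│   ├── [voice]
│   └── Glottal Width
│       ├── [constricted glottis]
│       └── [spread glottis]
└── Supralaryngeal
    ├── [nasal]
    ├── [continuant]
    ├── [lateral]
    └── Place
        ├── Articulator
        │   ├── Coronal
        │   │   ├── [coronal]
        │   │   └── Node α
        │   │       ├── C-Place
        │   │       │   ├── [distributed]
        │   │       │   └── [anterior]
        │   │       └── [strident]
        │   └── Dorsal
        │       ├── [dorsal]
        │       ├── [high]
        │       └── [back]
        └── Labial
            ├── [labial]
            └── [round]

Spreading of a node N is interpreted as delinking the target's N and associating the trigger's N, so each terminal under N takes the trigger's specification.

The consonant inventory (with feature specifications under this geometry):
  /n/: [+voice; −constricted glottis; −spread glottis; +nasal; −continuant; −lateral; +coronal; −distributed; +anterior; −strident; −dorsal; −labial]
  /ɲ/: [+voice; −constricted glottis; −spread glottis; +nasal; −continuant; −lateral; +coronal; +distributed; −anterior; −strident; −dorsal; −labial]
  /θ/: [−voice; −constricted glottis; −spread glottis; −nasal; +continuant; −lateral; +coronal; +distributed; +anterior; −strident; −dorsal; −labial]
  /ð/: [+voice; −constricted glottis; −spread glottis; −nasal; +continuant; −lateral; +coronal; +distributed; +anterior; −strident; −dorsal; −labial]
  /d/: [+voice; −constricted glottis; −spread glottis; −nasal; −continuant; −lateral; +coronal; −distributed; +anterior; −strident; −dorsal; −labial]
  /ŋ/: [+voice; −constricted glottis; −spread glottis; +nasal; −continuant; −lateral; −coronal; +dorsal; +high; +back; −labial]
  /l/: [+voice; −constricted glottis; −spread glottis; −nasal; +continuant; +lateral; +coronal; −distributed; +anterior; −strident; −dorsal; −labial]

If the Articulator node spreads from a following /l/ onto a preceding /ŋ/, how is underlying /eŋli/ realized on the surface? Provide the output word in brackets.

Terminals under Articulator in this geometry: [coronal], [distributed], [anterior], [strident], [dorsal], [high], [back].
The target acquires /l/'s values for everything under Articulator — [+coronal], [−distributed], [+anterior], [−strident], [−dorsal] — while keeping its own [voice], [constricted glottis], [spread glottis], ….
Among the inventory, only /n/ has exactly this specification, giving the surface form [enli].

[enli]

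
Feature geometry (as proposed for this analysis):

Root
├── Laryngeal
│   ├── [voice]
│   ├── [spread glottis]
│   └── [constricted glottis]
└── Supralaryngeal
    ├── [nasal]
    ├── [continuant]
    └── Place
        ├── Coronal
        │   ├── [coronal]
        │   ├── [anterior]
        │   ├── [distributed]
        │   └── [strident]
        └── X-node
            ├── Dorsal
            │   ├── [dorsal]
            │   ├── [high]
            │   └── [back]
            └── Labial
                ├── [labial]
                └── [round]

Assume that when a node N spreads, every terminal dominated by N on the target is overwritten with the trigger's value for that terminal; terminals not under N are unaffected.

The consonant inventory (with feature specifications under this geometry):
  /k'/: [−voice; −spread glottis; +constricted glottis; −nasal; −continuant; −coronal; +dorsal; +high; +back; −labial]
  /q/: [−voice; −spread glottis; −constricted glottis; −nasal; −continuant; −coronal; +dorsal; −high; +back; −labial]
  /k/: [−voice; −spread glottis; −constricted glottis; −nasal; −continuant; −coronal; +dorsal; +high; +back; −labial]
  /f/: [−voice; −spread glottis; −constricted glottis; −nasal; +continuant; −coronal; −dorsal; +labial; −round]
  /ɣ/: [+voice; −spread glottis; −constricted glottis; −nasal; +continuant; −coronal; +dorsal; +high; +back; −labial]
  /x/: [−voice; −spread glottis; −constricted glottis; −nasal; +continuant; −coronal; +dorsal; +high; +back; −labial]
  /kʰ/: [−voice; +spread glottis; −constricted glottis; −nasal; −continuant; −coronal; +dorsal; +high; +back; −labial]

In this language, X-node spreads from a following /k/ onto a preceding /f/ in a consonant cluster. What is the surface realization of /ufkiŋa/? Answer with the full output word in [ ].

Terminals under X-node in this geometry: [dorsal], [high], [back], [labial], [round].
The target acquires /k/'s values for everything under X-node — [+dorsal], [+high], [+back], [−labial] — while keeping its own [voice], [spread glottis], [constricted glottis], ….
The resulting bundle matches /x/ in the inventory; substituting it for /f/ gives [uxkiŋa].

[uxkiŋa]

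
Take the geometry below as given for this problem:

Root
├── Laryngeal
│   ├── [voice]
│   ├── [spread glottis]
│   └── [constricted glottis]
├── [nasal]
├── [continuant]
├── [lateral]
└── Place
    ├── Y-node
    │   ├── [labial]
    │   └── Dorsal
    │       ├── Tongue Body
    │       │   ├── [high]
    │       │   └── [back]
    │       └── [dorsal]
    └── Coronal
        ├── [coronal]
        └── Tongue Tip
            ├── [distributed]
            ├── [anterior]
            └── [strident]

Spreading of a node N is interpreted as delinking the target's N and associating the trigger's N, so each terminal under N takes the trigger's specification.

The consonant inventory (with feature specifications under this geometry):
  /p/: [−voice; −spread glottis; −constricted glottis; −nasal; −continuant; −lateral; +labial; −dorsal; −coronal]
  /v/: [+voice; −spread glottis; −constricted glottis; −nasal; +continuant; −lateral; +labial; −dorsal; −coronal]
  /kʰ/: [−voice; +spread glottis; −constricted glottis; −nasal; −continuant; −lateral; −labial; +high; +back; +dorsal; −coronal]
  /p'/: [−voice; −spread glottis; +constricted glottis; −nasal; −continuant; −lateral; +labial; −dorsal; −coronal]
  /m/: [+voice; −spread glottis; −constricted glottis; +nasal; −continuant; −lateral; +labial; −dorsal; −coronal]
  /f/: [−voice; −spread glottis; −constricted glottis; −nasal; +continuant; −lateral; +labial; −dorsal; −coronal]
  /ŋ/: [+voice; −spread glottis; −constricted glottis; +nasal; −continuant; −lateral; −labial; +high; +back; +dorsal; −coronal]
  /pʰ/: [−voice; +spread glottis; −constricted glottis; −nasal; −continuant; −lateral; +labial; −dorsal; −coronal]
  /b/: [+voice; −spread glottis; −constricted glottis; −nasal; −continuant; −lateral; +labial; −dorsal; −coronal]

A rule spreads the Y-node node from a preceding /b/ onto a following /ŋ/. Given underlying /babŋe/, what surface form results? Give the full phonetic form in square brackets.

Terminals under Y-node in this geometry: [labial], [high], [back], [dorsal].
The target acquires /b/'s values for everything under Y-node — [+labial], [−dorsal] — while keeping its own [voice], [spread glottis], [constricted glottis], ….
The resulting bundle matches /m/ in the inventory; substituting it for /ŋ/ gives [babme].

[babme]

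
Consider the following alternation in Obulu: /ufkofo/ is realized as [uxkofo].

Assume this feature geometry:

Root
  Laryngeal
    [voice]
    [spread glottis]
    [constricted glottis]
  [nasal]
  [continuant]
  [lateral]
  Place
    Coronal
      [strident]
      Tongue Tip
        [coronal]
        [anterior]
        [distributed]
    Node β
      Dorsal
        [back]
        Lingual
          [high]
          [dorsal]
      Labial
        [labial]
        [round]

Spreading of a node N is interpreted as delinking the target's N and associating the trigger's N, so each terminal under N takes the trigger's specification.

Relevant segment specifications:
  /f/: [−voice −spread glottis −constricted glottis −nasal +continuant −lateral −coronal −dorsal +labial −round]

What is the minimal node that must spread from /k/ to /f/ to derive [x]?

/f/ and [x] differ in [labial], [round], [dorsal], [high], [back]; every other specified feature is identical.
In this geometry the lowest node dominating all of them is Node β: every daughter of Node β dominates only a proper subset, so no lower node suffices.
Delinking /f/'s Node β and associating /k/'s Node β gives precisely the feature bundle of [x].
[continuant], a feature on which the two segments disagree outside Node β, is unchanged — nothing dominating it spread, and Node β is the minimal sufficient constituent.

Node β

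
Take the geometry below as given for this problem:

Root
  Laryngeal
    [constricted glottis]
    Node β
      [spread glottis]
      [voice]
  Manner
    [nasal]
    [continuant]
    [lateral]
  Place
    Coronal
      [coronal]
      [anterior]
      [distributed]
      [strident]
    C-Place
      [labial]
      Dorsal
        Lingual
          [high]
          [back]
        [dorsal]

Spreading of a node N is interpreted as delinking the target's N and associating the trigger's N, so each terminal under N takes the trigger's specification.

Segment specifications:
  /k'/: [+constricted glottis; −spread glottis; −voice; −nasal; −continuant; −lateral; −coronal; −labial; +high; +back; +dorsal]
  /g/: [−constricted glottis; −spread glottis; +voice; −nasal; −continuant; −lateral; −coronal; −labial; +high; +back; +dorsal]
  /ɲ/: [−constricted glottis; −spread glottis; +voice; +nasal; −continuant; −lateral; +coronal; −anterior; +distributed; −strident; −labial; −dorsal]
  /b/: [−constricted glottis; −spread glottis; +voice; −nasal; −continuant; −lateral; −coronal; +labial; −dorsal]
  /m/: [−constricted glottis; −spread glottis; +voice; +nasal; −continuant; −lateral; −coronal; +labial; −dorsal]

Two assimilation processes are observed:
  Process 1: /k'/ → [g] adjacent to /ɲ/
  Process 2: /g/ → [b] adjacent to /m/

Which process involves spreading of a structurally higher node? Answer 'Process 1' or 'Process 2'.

Process 1

Process 1: the features that change are [voice], [constricted glottis]; the minimal node is Laryngeal (depth 1).
Process 2: the features that change are [labial], [dorsal], [high], [back]; the minimal node is C-Place (depth 2).
Laryngeal (depth 1) sits above C-Place (depth 2), making Process 1 the one with the higher spreading node.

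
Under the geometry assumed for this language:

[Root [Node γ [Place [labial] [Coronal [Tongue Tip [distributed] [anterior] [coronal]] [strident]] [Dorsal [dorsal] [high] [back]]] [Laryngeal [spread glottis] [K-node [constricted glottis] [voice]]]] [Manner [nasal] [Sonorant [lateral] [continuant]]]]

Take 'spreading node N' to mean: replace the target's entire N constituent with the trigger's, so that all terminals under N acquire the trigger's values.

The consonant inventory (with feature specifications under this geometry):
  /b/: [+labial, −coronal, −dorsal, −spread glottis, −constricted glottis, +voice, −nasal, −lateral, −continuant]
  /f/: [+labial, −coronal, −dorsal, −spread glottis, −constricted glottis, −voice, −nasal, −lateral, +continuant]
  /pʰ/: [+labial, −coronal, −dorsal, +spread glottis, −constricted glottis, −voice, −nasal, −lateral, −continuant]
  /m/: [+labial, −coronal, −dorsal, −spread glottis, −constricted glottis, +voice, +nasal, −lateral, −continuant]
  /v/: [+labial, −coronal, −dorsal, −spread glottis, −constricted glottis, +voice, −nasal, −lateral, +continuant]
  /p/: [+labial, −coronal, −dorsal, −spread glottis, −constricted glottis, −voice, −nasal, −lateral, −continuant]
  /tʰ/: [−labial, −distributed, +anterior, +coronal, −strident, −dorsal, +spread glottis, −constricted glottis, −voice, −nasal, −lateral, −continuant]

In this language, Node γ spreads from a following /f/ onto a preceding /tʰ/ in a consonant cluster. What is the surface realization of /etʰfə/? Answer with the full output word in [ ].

Node γ immediately or transitively dominates [labial], [distributed], [anterior], [coronal], [strident], [dorsal], [high], [back], [spread glottis], [constricted glottis], [voice].
Spreading Node γ from /f/ onto /tʰ/ replaces those values with /f/'s: [+labial], [−coronal], [−dorsal], [−spread glottis], [−constricted glottis], [−voice]. Features outside Node γ ([nasal], [lateral], [continuant]) stay as in /tʰ/.
Among the inventory, only /p/ has exactly this specification, giving the surface form [epfə].

[epfə]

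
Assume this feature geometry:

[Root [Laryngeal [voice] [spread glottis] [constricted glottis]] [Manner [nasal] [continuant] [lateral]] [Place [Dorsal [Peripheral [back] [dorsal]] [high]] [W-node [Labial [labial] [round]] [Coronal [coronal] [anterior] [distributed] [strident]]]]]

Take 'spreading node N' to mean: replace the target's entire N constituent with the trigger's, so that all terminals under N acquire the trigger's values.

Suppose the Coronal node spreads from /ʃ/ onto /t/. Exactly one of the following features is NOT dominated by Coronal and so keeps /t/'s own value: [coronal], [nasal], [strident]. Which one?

[nasal]

The terminals dominated by Coronal are [coronal], [anterior], [distributed], [strident].
[coronal], [strident] all lie under Coronal, so they are overwritten when Coronal spreads.
But [nasal] is a dependent of Manner, outside Coronal; it is therefore untouched by the spreading.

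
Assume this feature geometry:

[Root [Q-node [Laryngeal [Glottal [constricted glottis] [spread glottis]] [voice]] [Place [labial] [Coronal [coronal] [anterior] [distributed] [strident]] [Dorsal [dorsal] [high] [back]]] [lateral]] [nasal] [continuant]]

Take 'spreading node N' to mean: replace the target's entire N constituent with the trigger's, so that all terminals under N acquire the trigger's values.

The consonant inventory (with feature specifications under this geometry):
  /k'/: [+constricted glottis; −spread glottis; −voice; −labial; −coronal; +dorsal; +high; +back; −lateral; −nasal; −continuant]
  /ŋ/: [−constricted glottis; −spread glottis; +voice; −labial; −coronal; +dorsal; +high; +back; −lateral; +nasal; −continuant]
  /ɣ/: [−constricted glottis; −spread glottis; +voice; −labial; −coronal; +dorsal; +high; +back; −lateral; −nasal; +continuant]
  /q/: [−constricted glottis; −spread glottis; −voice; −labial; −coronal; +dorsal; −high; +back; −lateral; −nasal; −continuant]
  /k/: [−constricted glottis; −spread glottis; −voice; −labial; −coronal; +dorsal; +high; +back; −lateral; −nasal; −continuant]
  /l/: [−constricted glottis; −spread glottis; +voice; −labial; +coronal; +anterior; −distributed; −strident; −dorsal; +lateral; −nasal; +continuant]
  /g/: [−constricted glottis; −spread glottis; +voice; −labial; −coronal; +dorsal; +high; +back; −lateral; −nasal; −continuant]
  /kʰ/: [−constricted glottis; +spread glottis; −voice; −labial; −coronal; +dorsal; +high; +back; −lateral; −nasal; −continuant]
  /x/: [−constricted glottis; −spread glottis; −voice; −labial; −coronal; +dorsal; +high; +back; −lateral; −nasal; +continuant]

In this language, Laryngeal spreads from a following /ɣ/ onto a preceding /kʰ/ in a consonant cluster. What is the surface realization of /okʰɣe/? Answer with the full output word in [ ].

[ogɣe]

The Laryngeal node dominates the terminals [constricted glottis], [spread glottis], [voice].
The target acquires /ɣ/'s values for everything under Laryngeal — [−constricted glottis], [−spread glottis], [+voice] — while keeping its own [labial], [coronal], [dorsal], ….
Among the inventory, only /g/ has exactly this specification, giving the surface form [ogɣe].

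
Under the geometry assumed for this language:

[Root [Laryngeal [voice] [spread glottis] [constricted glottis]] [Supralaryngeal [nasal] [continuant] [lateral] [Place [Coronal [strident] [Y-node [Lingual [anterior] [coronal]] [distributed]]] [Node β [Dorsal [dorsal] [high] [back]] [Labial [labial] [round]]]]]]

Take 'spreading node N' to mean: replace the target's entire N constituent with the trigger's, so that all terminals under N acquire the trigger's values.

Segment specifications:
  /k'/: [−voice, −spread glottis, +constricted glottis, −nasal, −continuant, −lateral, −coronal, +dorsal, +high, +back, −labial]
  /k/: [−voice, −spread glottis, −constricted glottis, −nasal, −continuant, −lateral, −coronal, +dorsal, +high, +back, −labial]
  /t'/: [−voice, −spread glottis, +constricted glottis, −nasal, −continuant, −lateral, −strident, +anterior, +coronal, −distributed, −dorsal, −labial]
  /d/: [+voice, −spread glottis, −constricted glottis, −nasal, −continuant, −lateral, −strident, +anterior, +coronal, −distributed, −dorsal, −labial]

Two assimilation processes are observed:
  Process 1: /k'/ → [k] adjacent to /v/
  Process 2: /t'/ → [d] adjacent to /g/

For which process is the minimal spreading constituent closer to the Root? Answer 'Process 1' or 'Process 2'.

In Process 1, [constricted glottis] changes, so the minimal spreading node is [constricted glottis] at depth 2.
Process 2 alters [voice], [constricted glottis]; the lowest common ancestor is Laryngeal (depth 1 from Root).
Laryngeal is closer to Root than [constricted glottis], so Process 2 spreads the higher node.

Process 2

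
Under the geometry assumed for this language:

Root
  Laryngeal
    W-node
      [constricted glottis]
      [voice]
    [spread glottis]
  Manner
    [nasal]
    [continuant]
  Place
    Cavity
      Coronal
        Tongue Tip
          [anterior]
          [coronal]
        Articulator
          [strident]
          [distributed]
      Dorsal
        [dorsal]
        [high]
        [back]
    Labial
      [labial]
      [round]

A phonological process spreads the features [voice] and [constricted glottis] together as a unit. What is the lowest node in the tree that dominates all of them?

[voice] is immediately dominated by W-node.
[constricted glottis] is immediately dominated by W-node.
These paths first converge at W-node; no daughter of W-node dominates all 2 features, so W-node is the minimal constituent.

W-node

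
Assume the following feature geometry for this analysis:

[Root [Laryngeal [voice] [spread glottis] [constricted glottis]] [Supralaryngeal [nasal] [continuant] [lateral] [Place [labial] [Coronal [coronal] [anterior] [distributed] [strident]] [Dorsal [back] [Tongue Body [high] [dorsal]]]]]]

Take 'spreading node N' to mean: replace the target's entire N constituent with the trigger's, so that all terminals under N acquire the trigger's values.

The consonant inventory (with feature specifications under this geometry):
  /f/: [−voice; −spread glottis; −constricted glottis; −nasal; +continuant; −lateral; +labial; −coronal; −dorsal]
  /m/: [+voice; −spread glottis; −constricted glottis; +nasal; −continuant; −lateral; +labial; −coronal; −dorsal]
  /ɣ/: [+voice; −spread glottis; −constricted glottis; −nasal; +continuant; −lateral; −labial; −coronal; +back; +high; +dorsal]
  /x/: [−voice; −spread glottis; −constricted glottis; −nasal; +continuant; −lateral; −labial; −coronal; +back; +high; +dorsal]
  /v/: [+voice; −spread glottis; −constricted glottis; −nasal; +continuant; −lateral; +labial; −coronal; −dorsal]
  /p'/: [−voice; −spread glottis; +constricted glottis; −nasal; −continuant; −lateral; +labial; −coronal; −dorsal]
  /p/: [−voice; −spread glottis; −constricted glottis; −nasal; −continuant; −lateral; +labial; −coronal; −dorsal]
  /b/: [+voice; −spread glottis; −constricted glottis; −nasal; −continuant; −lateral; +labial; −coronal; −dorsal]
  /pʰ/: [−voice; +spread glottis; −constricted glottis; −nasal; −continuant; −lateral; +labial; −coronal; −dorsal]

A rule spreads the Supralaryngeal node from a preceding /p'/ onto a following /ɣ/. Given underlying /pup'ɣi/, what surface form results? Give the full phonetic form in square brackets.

Supralaryngeal immediately or transitively dominates [nasal], [continuant], [lateral], [labial], [coronal], [anterior], [distributed], [strident], [back], [high], [dorsal].
After delinking /ɣ/'s Supralaryngeal and linking /p'/'s, the affected terminals become [−nasal], [−continuant], [−lateral], [+labial], [−coronal], [−dorsal]; [voice], [spread glottis], [constricted glottis] (outside Supralaryngeal) are retained from /ɣ/.
This feature bundle is that of [b], so /pup'ɣi/ surfaces as [pup'bi].

[pup'bi]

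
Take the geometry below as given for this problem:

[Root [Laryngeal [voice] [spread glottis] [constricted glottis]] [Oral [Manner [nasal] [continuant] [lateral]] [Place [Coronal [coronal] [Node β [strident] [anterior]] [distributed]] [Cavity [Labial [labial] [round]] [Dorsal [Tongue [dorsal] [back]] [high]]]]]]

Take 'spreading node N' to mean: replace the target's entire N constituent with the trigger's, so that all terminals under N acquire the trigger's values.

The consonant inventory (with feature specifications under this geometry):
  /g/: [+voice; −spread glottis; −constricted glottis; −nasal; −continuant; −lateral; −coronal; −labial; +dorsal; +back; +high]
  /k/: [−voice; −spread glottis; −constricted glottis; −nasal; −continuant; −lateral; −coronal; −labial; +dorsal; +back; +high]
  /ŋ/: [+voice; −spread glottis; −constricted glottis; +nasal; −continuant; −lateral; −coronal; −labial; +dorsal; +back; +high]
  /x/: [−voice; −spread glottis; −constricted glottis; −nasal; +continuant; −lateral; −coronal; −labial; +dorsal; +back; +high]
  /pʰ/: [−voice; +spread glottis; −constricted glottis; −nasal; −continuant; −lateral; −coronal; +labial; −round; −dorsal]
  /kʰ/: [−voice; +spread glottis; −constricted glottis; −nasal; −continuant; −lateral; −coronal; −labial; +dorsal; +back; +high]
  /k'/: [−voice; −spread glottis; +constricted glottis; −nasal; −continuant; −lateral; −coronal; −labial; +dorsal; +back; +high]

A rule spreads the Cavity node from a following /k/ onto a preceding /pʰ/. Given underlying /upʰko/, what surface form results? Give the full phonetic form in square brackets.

The Cavity node dominates the terminals [labial], [round], [dorsal], [back], [high].
Spreading Cavity from /k/ onto /pʰ/ replaces those values with /k/'s: [−labial], [+dorsal], [+back], [+high]. Features outside Cavity ([voice], [spread glottis], [constricted glottis], …) stay as in /pʰ/.
This feature bundle is that of [kʰ], so /upʰko/ surfaces as [ukʰko].

[ukʰko]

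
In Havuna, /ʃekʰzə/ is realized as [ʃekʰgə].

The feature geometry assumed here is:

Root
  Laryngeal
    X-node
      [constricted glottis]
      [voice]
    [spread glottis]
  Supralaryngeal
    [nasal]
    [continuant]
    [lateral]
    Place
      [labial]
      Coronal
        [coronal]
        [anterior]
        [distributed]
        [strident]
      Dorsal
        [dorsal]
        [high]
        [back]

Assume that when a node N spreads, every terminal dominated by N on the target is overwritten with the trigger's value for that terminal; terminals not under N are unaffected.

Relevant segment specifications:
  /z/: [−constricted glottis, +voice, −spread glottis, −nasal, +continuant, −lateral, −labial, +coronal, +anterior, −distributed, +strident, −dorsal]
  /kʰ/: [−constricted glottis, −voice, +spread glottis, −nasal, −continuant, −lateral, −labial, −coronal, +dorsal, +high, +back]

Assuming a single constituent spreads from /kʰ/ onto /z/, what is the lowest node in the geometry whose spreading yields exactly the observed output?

Supralaryngeal

Comparing /z/ with its surface form [g], the features that change are [continuant], [coronal], [anterior], [distributed], [strident], [dorsal], [high], [back].
In this geometry the lowest node dominating all of them is Supralaryngeal: every daughter of Supralaryngeal dominates only a proper subset, so no lower node suffices.
Delinking /z/'s Supralaryngeal and associating /kʰ/'s Supralaryngeal gives precisely the feature bundle of [g].
Had Root spread, [voice], [spread glottis] would have taken /kʰ/'s values; they stay as in /z/, confirming the spreading constituent is exactly Supralaryngeal.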